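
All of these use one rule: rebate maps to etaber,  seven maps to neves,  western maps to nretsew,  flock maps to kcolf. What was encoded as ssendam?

It's just the letters in reverse order.
Reversing it on ssendam: then reverse → madness.

madness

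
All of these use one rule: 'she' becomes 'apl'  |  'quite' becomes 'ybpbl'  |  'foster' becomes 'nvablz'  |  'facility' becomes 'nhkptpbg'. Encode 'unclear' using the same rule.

The shift depends on letter class: consonant s→a is +8, but vowel e→l is +7. Vowels shift forward by 7 and consonants shift forward by 8.
On unclear: u(vowel)+7=b, n(cons)+8=v, c(cons)+8=k, l(cons)+8=t, e(vowel)+7=l, a(vowel)+7=h, r(cons)+8=z.

bvktlhz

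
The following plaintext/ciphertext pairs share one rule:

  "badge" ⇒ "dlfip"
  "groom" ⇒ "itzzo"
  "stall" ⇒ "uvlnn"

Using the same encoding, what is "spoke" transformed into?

Vowels shift forward by 11 and consonants shift forward by 2.
On spoke: s(cons)+2=u, p(cons)+2=r, o(vowel)+11=z, k(cons)+2=m, e(vowel)+11=p.

urzmp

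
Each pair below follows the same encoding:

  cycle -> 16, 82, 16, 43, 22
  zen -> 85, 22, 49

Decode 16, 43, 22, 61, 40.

c(#3)→16 and y(#25)→82: differences scale by 3, so n = 3·pos + 7. With a=1..z=26, the number is 3·pos + 7.
Undoing it on 16, 43, 22, 61, 40: 16→(16−7)÷3=3=c, 43→(43−7)÷3=12=l, 22→(22−7)÷3=5=e, 61→(61−7)÷3=18=r, 40→(40−7)÷3=11=k.

clerk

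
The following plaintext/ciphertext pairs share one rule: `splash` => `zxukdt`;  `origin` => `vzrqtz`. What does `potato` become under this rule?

In splash: s→z is +7, p→x is +8, l→u is +9, a→k is +10 — the shift increases by 1 each position. Each letter shifts forward by (position + 7), i.e. 7, 8, 9, … — the shift grows by one for each successive letter.
Applying it to potato: p+7=w, o+8=w, t+9=c, a+10=k, t+11=e, o+12=a.

wwckea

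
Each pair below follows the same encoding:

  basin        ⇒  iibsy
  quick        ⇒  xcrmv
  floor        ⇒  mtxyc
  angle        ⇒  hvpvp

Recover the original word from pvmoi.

index

In basin: b→i is +7, a→i is +8, s→b is +9, i→s is +10 — the shift increases by 1 each position. Each letter shifts forward by (position + 7), i.e. 7, 8, 9, … — the shift grows by one for each successive letter.
Decoding pvmoi: p−7=i, v−8=n, m−9=d, o−10=e, i−11=x.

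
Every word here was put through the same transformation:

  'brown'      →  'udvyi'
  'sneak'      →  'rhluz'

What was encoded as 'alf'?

yet

The word is reversed, then every letter is shifted forward by 7.
Reversing it on alf: shift back: a−7=t, l−7=e, f−7=y → tey; then reverse → yet.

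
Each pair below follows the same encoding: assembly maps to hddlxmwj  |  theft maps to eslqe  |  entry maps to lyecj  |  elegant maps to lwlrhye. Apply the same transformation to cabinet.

The shift depends on letter class: consonant s→d is +11, but vowel a→h is +7. Vowels shift forward by 7 and consonants shift forward by 11.
Applying it to cabinet: c(cons)+11=n, a(vowel)+7=h, b(cons)+11=m, i(vowel)+7=p, n(cons)+11=y, e(vowel)+7=l, t(cons)+11=e.

nhmpyle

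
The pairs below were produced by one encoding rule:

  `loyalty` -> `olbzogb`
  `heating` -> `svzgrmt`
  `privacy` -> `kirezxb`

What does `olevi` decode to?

lover

Each pair mirrors across the alphabet (l↔o, o↔l, y↔b): positions sum to 25. Each letter is replaced by its mirror in the alphabet: a↔z, b↔y, c↔x, and so on (the Atbash cipher).
Decoding olevi: o↔l, l↔o, e↔v, v↔e, i↔r.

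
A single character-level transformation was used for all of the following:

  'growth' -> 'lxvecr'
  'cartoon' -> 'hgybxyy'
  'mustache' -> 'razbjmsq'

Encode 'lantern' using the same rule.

qgubnby

Each letter shifts forward by (position + 5), i.e. 5, 6, 7, … — the shift grows by one for each successive letter.
For lantern: l+5=q, a+6=g, n+7=u, t+8=b, e+9=n, r+10=b, n+11=y.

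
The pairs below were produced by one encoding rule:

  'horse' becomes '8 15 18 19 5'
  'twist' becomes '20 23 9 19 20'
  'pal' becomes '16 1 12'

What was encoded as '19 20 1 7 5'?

Letters become their 1-indexed alphabet positions: a=1 … z=26.
Decoding 19 20 1 7 5: 19=s, 20=t, 1=a, 7=g, 5=e.

stage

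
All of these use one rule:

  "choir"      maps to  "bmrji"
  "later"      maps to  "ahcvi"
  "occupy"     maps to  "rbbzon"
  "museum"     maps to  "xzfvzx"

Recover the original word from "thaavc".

c(2)→b(1) and h(7)→m(12) fit y≡23x+7 (mod 26); the inverse of 23 mod 26 is 17. This is an affine cipher: with a=0,…,z=25, each position x becomes (23x+7) mod 26.
Reversing it on thaavc: t(19)→17·(19−7)≡22=w; h(7)→17·(7−7)≡0=a; a(0)→17·(0−7)≡11=l; a(0)→17·(0−7)≡11=l; v(21)→17·(21−7)≡4=e; c(2)→17·(2−7)≡19=t (all mod 26).

wallet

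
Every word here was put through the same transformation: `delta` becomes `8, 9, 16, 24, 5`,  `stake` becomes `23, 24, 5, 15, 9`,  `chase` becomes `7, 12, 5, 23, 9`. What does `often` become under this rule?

d is letter #4 and maps to 8: an offset of 4. Letters become their 1-based position plus 4 (so a→5, b→6, …).
On often: o=15→19, f=6→10, t=20→24, e=5→9, n=14→18.

19, 10, 24, 9, 18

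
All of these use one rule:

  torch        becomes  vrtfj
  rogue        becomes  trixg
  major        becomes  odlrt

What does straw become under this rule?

Shifts by position in torch: pos 0: t→v (+2), pos 1: o→r (+3), pos 2: r→t (+2), pos 3: c→f (+3) — repeating every 2. The shifts repeat in a cycle of length 2: positions 0,1,… shift by +2, +3, then the pattern repeats.
Applying it to straw: s+2=u, t+3=w, r+2=t, a+3=d, w+2=y.

uwtdy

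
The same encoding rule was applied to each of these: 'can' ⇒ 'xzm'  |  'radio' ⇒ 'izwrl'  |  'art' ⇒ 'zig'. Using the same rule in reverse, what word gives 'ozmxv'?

lance

Each pair mirrors across the alphabet (c↔x, a↔z, n↔m): positions sum to 25. Letters are reflected about the middle of the alphabet (position → 25−position): Atbash.
Reversing it on ozmxv: o↔l, z↔a, m↔n, x↔c, v↔e.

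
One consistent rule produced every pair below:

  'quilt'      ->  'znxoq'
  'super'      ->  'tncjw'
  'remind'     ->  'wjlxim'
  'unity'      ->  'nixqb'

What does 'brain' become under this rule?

q(16)→z(25) and u(20)→n(13) fit y≡23x+21 (mod 26); the inverse of 23 mod 26 is 17. This is an affine cipher: with a=0,…,z=25, each position x becomes (23x+21) mod 26.
For brain: b(1)→23·1+21≡18=s; r(17)→23·17+21≡22=w; a(0)→23·0+21≡21=v; i(8)→23·8+21≡23=x; n(13)→23·13+21≡8=i (all mod 26).

swvxi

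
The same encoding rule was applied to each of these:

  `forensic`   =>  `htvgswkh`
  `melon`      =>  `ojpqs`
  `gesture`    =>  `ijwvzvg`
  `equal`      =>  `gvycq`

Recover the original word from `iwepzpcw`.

granular

A repeating key of period 3 is used — shifts +2, +5, +4 over and over.
Decoding iwepzpcw: i−2=g, w−5=r, e−4=a, p−2=n, z−5=u, p−4=l, c−2=a, w−5=r.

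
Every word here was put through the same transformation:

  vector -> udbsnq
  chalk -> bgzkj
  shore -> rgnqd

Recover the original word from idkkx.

jelly

This is a Caesar cipher with shift 25.
Undoing it on idkkx: i−25=j, d−25=e, k−25=l, k−25=l, x−25=y.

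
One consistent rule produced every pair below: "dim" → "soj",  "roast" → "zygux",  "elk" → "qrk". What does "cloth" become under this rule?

Read the word backwards and shift each letter +6.
Applying it to cloth: reverse → htolc; then shift: h+6=n, t+6=z, o+6=u, l+6=r, c+6=i.

nzuri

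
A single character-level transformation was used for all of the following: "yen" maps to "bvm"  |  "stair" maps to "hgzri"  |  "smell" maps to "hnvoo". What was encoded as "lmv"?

Each pair mirrors across the alphabet (y↔b, e↔v, n↔m): positions sum to 25. Letters are reflected about the middle of the alphabet (position → 25−position): Atbash.
Reversing it on lmv: l↔o, m↔n, v↔e.

one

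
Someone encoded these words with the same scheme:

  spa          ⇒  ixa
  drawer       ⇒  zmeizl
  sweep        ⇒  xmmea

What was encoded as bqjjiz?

The output letters match the input read backwards, each shifted +8: spa reversed is aps. Read the word backwards and shift each letter +8.
Decoding bqjjiz: shift back: b−8=t, q−8=i, j−8=b, j−8=b, i−8=a, z−8=r → tibbar; then reverse → rabbit.

rabbit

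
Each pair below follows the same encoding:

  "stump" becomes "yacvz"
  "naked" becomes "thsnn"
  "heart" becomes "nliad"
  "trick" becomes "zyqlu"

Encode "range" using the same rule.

In stump: s→y is +6, t→a is +7, u→c is +8, m→v is +9 — the shift increases by 1 each position. Letter i (0-indexed) is shifted by i+6, so successive shifts are 6, 7, 8, ….
On range: r+6=x, a+7=h, n+8=v, g+9=p, e+10=o.

xhvpo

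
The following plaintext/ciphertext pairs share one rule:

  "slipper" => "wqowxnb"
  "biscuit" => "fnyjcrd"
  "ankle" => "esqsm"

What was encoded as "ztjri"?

vodka

In slipper: s→w is +4, l→q is +5, i→o is +6, p→w is +7 — the shift increases by 1 each position. The shift increases by 1 at each position, starting from +4: 4, 5, 6, ….
Decoding ztjri: z−4=v, t−5=o, j−6=d, r−7=k, i−8=a.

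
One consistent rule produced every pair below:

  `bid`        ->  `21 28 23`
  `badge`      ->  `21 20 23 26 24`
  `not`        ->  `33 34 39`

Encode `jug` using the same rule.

b is letter #2 and maps to 21: an offset of 19. Each letter is replaced by its alphabet position (a=1..z=26) + 19.
Applying it to jug: j=10→29, u=21→40, g=7→26.

29 40 26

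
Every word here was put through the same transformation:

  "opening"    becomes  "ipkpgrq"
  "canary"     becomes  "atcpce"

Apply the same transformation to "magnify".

The output letters match the input read backwards, each shifted +2: opening reversed is gninepo. Two steps: reverse the string, then apply a Caesar shift of +2.
For magnify: reverse → yfingam; then shift: y+2=a, f+2=h, i+2=k, n+2=p, g+2=i, a+2=c, m+2=o.

ahkpico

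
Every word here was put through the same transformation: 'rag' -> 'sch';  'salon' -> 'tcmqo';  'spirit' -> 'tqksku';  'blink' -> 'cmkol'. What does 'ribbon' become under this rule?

The shift depends on letter class: consonant r→s is +1, but vowel a→c is +2. Vowels shift forward by 2 and consonants shift forward by 1.
On ribbon: r(cons)+1=s, i(vowel)+2=k, b(cons)+1=c, b(cons)+1=c, o(vowel)+2=q, n(cons)+1=o.

skccqo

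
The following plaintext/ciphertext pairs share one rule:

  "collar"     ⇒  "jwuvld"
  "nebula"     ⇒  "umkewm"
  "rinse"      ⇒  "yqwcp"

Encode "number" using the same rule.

In collar: c→j is +7, o→w is +8, l→u is +9, l→v is +10 — the shift increases by 1 each position. Each letter shifts forward by (position + 7), i.e. 7, 8, 9, … — the shift grows by one for each successive letter.
Applying it to number: n+7=u, u+8=c, m+9=v, b+10=l, e+11=p, r+12=d.

ucvlpd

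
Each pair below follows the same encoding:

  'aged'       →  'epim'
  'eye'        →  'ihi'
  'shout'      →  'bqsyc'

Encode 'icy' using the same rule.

mlh

Vowels shift forward by 4 and consonants shift forward by 9.
On icy: i(vowel)+4=m, c(cons)+9=l, y(cons)+9=h.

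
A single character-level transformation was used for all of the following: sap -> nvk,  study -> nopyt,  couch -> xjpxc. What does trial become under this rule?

omdvg

Compare letters: s→n is +21, a→v is +21, p→k is +21 — a constant shift. This is a Caesar cipher with shift 21.
On trial: t+21=o, r+21=m, i+21=d, a+21=v, l+21=g.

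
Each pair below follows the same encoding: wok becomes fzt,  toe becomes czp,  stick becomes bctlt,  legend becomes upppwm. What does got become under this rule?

The shift depends on letter class: consonant w→f is +9, but vowel o→z is +11. Two shifts are in play — +11 for a/e/i/o/u, +9 for every other letter.
On got: g(cons)+9=p, o(vowel)+11=z, t(cons)+9=c.

pzc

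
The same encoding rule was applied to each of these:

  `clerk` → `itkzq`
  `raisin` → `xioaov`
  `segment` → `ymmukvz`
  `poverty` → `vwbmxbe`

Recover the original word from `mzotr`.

grill

Shifts by position in clerk: pos 0: c→i (+6), pos 1: l→t (+8), pos 2: e→k (+6), pos 3: r→z (+8) — repeating every 2. A repeating key of period 2 is used — shifts +6, +8 over and over.
Reversing it on mzotr: m−6=g, z−8=r, o−6=i, t−8=l, r−6=l.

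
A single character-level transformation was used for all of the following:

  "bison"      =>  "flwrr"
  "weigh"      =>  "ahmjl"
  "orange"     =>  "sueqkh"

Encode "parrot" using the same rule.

Shifts by position in bison: pos 0: b→f (+4), pos 1: i→l (+3), pos 2: s→w (+4), pos 3: o→r (+3) — repeating every 2. The shifts repeat in a cycle of length 2: positions 0,1,… shift by +4, +3, then the pattern repeats.
For parrot: p+4=t, a+3=d, r+4=v, r+3=u, o+4=s, t+3=w.

tdvusw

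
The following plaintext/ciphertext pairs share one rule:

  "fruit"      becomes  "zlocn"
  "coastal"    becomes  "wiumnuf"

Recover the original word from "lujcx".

This is a Caesar cipher with shift 20.
Decoding lujcx: l−20=r, u−20=a, j−20=p, c−20=i, x−20=d.

rapid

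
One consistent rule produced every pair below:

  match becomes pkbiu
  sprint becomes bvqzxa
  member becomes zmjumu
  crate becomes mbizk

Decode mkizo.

grace

The output letters match the input read backwards, each shifted +8: match reversed is hctam. Read the word backwards and shift each letter +8.
Decoding mkizo: shift back: m−8=e, k−8=c, i−8=a, z−8=r, o−8=g → ecarg; then reverse → grace.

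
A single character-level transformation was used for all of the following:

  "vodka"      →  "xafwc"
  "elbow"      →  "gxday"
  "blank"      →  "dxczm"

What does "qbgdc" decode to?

Shifts by position in vodka: pos 0: v→x (+2), pos 1: o→a (+12), pos 2: d→f (+2), pos 3: k→w (+12) — repeating every 2. It's a Vigenère-style cipher with numeric key [2,12]: position i shifts by key[i mod 2].
Decoding qbgdc: q−2=o, b−12=p, g−2=e, d−12=r, c−2=a.

opera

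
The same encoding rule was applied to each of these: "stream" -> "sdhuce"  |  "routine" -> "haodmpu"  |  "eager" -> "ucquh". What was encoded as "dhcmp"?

s(18)→s(18) and t(19)→d(3) fit y≡11x+2 (mod 26); the inverse of 11 mod 26 is 19. Each letter's alphabet position (a=0..z=25) is mapped through 11·x+2 mod 26 — an affine cipher.
Undoing it on dhcmp: d(3)→19·(3−2)≡19=t; h(7)→19·(7−2)≡17=r; c(2)→19·(2−2)≡0=a; m(12)→19·(12−2)≡8=i; p(15)→19·(15−2)≡13=n (all mod 26).

train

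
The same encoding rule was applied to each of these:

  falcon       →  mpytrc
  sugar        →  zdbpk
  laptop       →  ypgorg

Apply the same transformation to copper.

trggxk

f(5)→m(12) and a(0)→p(15) fit y≡15x+15 (mod 26); the inverse of 15 mod 26 is 7. Each letter's alphabet position (a=0..z=25) is mapped through 15·x+15 mod 26 — an affine cipher.
Applying it to copper: c(2)→15·2+15≡19=t; o(14)→15·14+15≡17=r; p(15)→15·15+15≡6=g; p(15)→15·15+15≡6=g; e(4)→15·4+15≡23=x; r(17)→15·17+15≡10=k (all mod 26).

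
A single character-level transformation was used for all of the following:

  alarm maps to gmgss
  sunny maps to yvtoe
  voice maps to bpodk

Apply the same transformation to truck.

zsadq

Shifts by position in alarm: pos 0: a→g (+6), pos 1: l→m (+1), pos 2: a→g (+6), pos 3: r→s (+1) — repeating every 2. It's a Vigenère-style cipher with numeric key [6,1]: position i shifts by key[i mod 2].
For truck: t+6=z, r+1=s, u+6=a, c+1=d, k+6=q.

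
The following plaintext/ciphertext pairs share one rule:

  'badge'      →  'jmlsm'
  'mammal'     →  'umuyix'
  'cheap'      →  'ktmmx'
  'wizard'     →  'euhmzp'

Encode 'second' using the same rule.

Shifts by position in badge: pos 0: b→j (+8), pos 1: a→m (+12), pos 2: d→l (+8), pos 3: g→s (+12) — repeating every 2. It's a Vigenère-style cipher with numeric key [8,12]: position i shifts by key[i mod 2].
For second: s+8=a, e+12=q, c+8=k, o+12=a, n+8=v, d+12=p.

aqkavp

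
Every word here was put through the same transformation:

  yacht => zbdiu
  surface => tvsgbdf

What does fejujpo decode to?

edition

Each letter is shifted forward by 1 in the alphabet (a Caesar shift of +1).
Decoding fejujpo: f−1=e, e−1=d, j−1=i, u−1=t, j−1=i, p−1=o, o−1=n.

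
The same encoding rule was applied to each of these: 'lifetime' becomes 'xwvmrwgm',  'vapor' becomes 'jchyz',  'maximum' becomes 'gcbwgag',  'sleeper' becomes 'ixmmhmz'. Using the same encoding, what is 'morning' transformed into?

gyzpwpe

Treating letters as 0–25, the rule is x ↦ 9x + 2 (mod 26).
Applying it to morning: m(12)→9·12+2≡6=g; o(14)→9·14+2≡24=y; r(17)→9·17+2≡25=z; n(13)→9·13+2≡15=p; i(8)→9·8+2≡22=w; n(13)→9·13+2≡15=p; g(6)→9·6+2≡4=e (all mod 26).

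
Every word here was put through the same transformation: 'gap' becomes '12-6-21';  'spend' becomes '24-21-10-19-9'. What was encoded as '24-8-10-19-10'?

g is letter #7 and maps to 12: an offset of 5. Each letter is replaced by its alphabet position (a=1..z=26) + 5.
Undoing it on 24-8-10-19-10: 24→(24−5)÷1=19=s, 8→(8−5)÷1=3=c, 10→(10−5)÷1=5=e, 19→(19−5)÷1=14=n, 10→(10−5)÷1=5=e.

scene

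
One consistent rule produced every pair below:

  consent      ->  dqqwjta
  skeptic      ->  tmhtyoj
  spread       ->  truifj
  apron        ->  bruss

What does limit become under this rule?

In consent: c→d is +1, o→q is +2, n→q is +3, s→w is +4 — the shift increases by 1 each position. Each letter shifts forward by (position + 1), i.e. 1, 2, 3, … — the shift grows by one for each successive letter.
For limit: l+1=m, i+2=k, m+3=p, i+4=m, t+5=y.

mkpmy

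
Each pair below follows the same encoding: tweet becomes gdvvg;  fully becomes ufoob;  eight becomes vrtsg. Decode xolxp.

Each pair mirrors across the alphabet (t↔g, w↔d, e↔v): positions sum to 25. Letters are reflected about the middle of the alphabet (position → 25−position): Atbash.
Decoding xolxp: x↔c, o↔l, l↔o, x↔c, p↔k.

clock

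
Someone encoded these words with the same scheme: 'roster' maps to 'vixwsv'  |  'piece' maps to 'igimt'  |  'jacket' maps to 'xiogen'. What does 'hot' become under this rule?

The output letters match the input read backwards, each shifted +4: roster reversed is retsor. The word is reversed, then every letter is shifted forward by 4.
For hot: reverse → toh; then shift: t+4=x, o+4=s, h+4=l.

xsl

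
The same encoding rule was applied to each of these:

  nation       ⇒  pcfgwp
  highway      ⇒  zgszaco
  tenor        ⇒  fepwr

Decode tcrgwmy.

n(13)→p(15) and a(0)→c(2) fit y≡7x+2 (mod 26); the inverse of 7 mod 26 is 15. This is an affine cipher: with a=0,…,z=25, each position x becomes (7x+2) mod 26.
Reversing it on tcrgwmy: t(19)→15·(19−2)≡21=v; c(2)→15·(2−2)≡0=a; r(17)→15·(17−2)≡17=r; g(6)→15·(6−2)≡8=i; w(22)→15·(22−2)≡14=o; m(12)→15·(12−2)≡20=u; y(24)→15·(24−2)≡18=s (all mod 26).

various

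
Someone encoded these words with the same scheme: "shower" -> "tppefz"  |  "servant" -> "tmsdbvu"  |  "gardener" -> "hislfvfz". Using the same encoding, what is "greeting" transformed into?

hzfmuqoo

Shifts by position in shower: pos 0: s→t (+1), pos 1: h→p (+8), pos 2: o→p (+1), pos 3: w→e (+8) — repeating every 2. A repeating key of period 2 is used — shifts +1, +8 over and over.
For greeting: g+1=h, r+8=z, e+1=f, e+8=m, t+1=u, i+8=q, n+1=o, g+8=o.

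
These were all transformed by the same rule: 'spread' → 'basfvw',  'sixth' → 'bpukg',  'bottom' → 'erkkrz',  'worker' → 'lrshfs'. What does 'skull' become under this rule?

bhtqq

s(18)→b(1) and p(15)→a(0) fit y≡9x+21 (mod 26); the inverse of 9 mod 26 is 3. This is an affine cipher: with a=0,…,z=25, each position x becomes (9x+21) mod 26.
For skull: s(18)→9·18+21≡1=b; k(10)→9·10+21≡7=h; u(20)→9·20+21≡19=t; l(11)→9·11+21≡16=q; l(11)→9·11+21≡16=q (all mod 26).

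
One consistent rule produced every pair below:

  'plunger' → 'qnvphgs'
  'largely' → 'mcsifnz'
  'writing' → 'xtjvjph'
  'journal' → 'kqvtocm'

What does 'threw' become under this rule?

Shifts by position in plunger: pos 0: p→q (+1), pos 1: l→n (+2), pos 2: u→v (+1), pos 3: n→p (+2) — repeating every 2. A repeating key of period 2 is used — shifts +1, +2 over and over.
On threw: t+1=u, h+2=j, r+1=s, e+2=g, w+1=x.

ujsgx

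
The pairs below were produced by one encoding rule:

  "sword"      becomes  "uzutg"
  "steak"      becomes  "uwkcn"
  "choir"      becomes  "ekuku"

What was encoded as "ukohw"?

shift

Shifts by position in sword: pos 0: s→u (+2), pos 1: w→z (+3), pos 2: o→u (+6), pos 3: r→t (+2), pos 4: d→g (+3) — repeating every 3. The shifts repeat in a cycle of length 3: positions 0,1,… shift by +2, +3, +6, then the pattern repeats.
Undoing it on ukohw: u−2=s, k−3=h, o−6=i, h−2=f, w−3=t.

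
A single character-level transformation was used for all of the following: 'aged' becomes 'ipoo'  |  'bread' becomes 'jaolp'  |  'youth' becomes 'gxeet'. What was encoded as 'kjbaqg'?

carpet

Letter i (0-indexed) is shifted by i+8, so successive shifts are 8, 9, 10, ….
Undoing it on kjbaqg: k−8=c, j−9=a, b−10=r, a−11=p, q−12=e, g−13=t.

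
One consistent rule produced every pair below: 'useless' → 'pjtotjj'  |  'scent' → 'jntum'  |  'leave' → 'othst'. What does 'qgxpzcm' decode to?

Treating letters as 0–25, the rule is x ↦ 3x + 7 (mod 26).
Undoing it on qgxpzcm: q(16)→9·(16−7)≡3=d; g(6)→9·(6−7)≡17=r; x(23)→9·(23−7)≡14=o; p(15)→9·(15−7)≡20=u; z(25)→9·(25−7)≡6=g; c(2)→9·(2−7)≡7=h; m(12)→9·(12−7)≡19=t (all mod 26).

drought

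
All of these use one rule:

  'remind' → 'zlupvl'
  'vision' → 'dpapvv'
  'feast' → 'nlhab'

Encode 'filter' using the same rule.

nptblz

The shift depends on letter class: consonant r→z is +8, but vowel e→l is +7. Vowels shift forward by 7 and consonants shift forward by 8.
Applying it to filter: f(cons)+8=n, i(vowel)+7=p, l(cons)+8=t, t(cons)+8=b, e(vowel)+7=l, r(cons)+8=z.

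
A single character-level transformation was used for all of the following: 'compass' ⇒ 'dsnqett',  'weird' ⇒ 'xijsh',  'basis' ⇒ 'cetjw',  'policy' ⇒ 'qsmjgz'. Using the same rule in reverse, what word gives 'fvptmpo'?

Shifts by position in compass: pos 0: c→d (+1), pos 1: o→s (+4), pos 2: m→n (+1), pos 3: p→q (+1), pos 4: a→e (+4), pos 5: s→t (+1) — repeating every 3. A repeating key of period 3 is used — shifts +1, +4, +1 over and over.
Reversing it on fvptmpo: f−1=e, v−4=r, p−1=o, t−1=s, m−4=i, p−1=o, o−1=n.

erosion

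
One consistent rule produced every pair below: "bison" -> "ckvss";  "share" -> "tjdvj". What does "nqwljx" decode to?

mother

In bison: b→c is +1, i→k is +2, s→v is +3, o→s is +4 — the shift increases by 1 each position. The shift increases by 1 at each position, starting from +1: 1, 2, 3, ….
Decoding nqwljx: n−1=m, q−2=o, w−3=t, l−4=h, j−5=e, x−6=r.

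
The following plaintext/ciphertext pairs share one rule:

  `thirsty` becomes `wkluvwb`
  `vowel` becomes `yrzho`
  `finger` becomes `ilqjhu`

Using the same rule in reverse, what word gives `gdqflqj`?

dancing

Compare letters: t→w is +3, h→k is +3, i→l is +3 — a constant shift. This is a Caesar cipher with shift 3.
Undoing it on gdqflqj: g−3=d, d−3=a, q−3=n, f−3=c, l−3=i, q−3=n, j−3=g.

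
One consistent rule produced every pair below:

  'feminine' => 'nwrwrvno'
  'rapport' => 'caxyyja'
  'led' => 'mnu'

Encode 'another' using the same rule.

The output letters match the input read backwards, each shifted +9: feminine reversed is eninimef. The word is reversed, then every letter is shifted forward by 9.
For another: reverse → rehtona; then shift: r+9=a, e+9=n, h+9=q, t+9=c, o+9=x, n+9=w, a+9=j.

anqcxwj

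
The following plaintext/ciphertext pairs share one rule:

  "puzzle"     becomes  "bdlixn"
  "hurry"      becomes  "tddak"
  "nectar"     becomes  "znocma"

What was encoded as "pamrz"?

drain

A repeating key of period 2 is used — shifts +12, +9 over and over.
Reversing it on pamrz: p−12=d, a−9=r, m−12=a, r−9=i, z−12=n.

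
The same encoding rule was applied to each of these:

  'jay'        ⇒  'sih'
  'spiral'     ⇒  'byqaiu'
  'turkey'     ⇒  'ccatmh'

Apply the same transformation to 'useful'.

cbmocu

Vowels shift forward by 8 and consonants shift forward by 9.
On useful: u(vowel)+8=c, s(cons)+9=b, e(vowel)+8=m, f(cons)+9=o, u(vowel)+8=c, l(cons)+9=u.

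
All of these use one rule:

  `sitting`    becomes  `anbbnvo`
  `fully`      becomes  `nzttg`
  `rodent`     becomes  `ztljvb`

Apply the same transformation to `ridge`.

The shift depends on letter class: consonant s→a is +8, but vowel i→n is +5. The rule splits by letter class: vowels +5, consonants +8.
Applying it to ridge: r(cons)+8=z, i(vowel)+5=n, d(cons)+8=l, g(cons)+8=o, e(vowel)+5=j.

znloj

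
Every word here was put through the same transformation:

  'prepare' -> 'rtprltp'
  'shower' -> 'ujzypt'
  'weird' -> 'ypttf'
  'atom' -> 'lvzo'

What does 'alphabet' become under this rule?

lnrjldpv

The shift depends on letter class: consonant p→r is +2, but vowel e→p is +11. The rule splits by letter class: vowels +11, consonants +2.
Applying it to alphabet: a(vowel)+11=l, l(cons)+2=n, p(cons)+2=r, h(cons)+2=j, a(vowel)+11=l, b(cons)+2=d, e(vowel)+11=p, t(cons)+2=v.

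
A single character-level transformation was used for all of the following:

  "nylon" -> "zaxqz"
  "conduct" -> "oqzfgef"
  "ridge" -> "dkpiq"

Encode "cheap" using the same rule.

ojqcb

Shifts by position in nylon: pos 0: n→z (+12), pos 1: y→a (+2), pos 2: l→x (+12), pos 3: o→q (+2) — repeating every 2. It's a Vigenère-style cipher with numeric key [12,2]: position i shifts by key[i mod 2].
For cheap: c+12=o, h+2=j, e+12=q, a+2=c, p+12=b.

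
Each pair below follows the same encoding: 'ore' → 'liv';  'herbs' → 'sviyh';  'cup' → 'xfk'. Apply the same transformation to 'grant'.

Each pair mirrors across the alphabet (o↔l, r↔i, e↔v): positions sum to 25. This is the alphabet-reversal cipher (Atbash): a becomes z, b becomes y, etc.
Applying it to grant: g↔t, r↔i, a↔z, n↔m, t↔g.

tizmg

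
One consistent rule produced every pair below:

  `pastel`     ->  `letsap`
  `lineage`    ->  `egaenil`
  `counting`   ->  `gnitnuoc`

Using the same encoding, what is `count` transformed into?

tnuoc

The output letters match the input read backwards: pastel reversed is letsap. It's just the letters in reverse order.
Applying it to count: reverse → tnuoc.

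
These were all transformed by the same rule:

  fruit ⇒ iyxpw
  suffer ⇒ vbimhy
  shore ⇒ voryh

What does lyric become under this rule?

ofupf

Shifts by position in fruit: pos 0: f→i (+3), pos 1: r→y (+7), pos 2: u→x (+3), pos 3: i→p (+7) — repeating every 2. The shifts repeat in a cycle of length 2: positions 0,1,… shift by +3, +7, then the pattern repeats.
On lyric: l+3=o, y+7=f, r+3=u, i+7=p, c+3=f.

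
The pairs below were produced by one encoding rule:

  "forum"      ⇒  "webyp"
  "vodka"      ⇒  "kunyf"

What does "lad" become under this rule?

Read the word backwards and shift each letter +10.
For lad: reverse → dal; then shift: d+10=n, a+10=k, l+10=v.

nkv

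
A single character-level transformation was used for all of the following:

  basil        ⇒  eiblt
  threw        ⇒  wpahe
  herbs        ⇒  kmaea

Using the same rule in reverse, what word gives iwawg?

forty

It's a Vigenère-style cipher with numeric key [3,8,9]: position i shifts by key[i mod 3].
Undoing it on iwawg: i−3=f, w−8=o, a−9=r, w−3=t, g−8=y.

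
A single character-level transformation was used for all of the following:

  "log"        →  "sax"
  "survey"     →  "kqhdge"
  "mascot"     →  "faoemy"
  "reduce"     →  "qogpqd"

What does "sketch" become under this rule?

tofqwe

Two steps: reverse the string, then apply a Caesar shift of +12.
Applying it to sketch: reverse → hcteks; then shift: h+12=t, c+12=o, t+12=f, e+12=q, k+12=w, s+12=e.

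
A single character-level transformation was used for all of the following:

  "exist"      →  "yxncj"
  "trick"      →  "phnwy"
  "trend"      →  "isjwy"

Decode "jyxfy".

The output letters match the input read backwards, each shifted +5: exist reversed is tsixe. Read the word backwards and shift each letter +5.
Decoding jyxfy: shift back: j−5=e, y−5=t, x−5=s, f−5=a, y−5=t → etsat; then reverse → taste.

taste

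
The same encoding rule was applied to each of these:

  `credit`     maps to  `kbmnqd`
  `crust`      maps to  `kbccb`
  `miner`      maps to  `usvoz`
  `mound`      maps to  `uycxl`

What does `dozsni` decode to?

Shifts by position in credit: pos 0: c→k (+8), pos 1: r→b (+10), pos 2: e→m (+8), pos 3: d→n (+10) — repeating every 2. A repeating key of period 2 is used — shifts +8, +10 over and over.
Decoding dozsni: d−8=v, o−10=e, z−8=r, s−10=i, n−8=f, i−10=y.

verify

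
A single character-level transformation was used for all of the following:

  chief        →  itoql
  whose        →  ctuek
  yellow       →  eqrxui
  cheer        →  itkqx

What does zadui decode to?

Shifts by position in chief: pos 0: c→i (+6), pos 1: h→t (+12), pos 2: i→o (+6), pos 3: e→q (+12) — repeating every 2. A repeating key of period 2 is used — shifts +6, +12 over and over.
Decoding zadui: z−6=t, a−12=o, d−6=x, u−12=i, i−6=c.

toxic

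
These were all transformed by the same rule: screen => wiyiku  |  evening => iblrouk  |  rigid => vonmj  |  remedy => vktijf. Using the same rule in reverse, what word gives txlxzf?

pretty

Shifts by position in screen: pos 0: s→w (+4), pos 1: c→i (+6), pos 2: r→y (+7), pos 3: e→i (+4), pos 4: e→k (+6), pos 5: n→u (+7) — repeating every 3. A repeating key of period 3 is used — shifts +4, +6, +7 over and over.
Undoing it on txlxzf: t−4=p, x−6=r, l−7=e, x−4=t, z−6=t, f−7=y.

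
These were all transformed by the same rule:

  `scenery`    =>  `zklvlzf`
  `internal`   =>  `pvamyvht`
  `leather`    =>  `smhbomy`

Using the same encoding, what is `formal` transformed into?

Shifts by position in scenery: pos 0: s→z (+7), pos 1: c→k (+8), pos 2: e→l (+7), pos 3: n→v (+8) — repeating every 2. The shifts repeat in a cycle of length 2: positions 0,1,… shift by +7, +8, then the pattern repeats.
On formal: f+7=m, o+8=w, r+7=y, m+8=u, a+7=h, l+8=t.

mwyuht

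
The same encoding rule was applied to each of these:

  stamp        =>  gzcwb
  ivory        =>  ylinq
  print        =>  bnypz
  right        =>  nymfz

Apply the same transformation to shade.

Each letter's alphabet position (a=0..z=25) is mapped through 19·x+2 mod 26 — an affine cipher.
Applying it to shade: s(18)→19·18+2≡6=g; h(7)→19·7+2≡5=f; a(0)→19·0+2≡2=c; d(3)→19·3+2≡7=h; e(4)→19·4+2≡0=a (all mod 26).

gfcha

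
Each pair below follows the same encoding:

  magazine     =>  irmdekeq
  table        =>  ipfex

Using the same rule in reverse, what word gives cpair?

newly

The output letters match the input read backwards, each shifted +4: magazine reversed is enizagam. Read the word backwards and shift each letter +4.
Undoing it on cpair: shift back: c−4=y, p−4=l, a−4=w, i−4=e, r−4=n → ylwen; then reverse → newly.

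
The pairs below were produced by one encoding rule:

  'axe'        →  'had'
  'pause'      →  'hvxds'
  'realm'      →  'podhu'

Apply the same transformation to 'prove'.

hyrus

The output letters match the input read backwards, each shifted +3: axe reversed is exa. The word is reversed, then every letter is shifted forward by 3.
For prove: reverse → evorp; then shift: e+3=h, v+3=y, o+3=r, r+3=u, p+3=s.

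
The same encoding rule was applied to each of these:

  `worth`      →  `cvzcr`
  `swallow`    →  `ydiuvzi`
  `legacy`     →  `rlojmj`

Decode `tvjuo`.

In worth: w→c is +6, o→v is +7, r→z is +8, t→c is +9 — the shift increases by 1 each position. The shift increases by 1 at each position, starting from +6: 6, 7, 8, ….
Undoing it on tvjuo: t−6=n, v−7=o, j−8=b, u−9=l, o−10=e.

noble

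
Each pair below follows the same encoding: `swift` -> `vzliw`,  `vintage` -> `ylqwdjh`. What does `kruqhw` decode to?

Compare letters: s→v is +3, w→z is +3, i→l is +3 — a constant shift. It's a constant shift of +3 (ROT3).
Decoding kruqhw: k−3=h, r−3=o, u−3=r, q−3=n, h−3=e, w−3=t.

hornet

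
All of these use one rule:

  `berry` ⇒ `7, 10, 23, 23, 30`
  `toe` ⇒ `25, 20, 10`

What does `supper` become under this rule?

b is letter #2 and maps to 7: an offset of 5. Each letter is replaced by its alphabet position (a=1..z=26) + 5.
For supper: s=19→24, u=21→26, p=16→21, p=16→21, e=5→10, r=18→23.

24, 26, 21, 21, 10, 23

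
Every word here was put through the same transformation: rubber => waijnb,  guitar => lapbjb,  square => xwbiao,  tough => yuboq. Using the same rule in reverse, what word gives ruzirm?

mosaic

In rubber: r→w is +5, u→a is +6, b→i is +7, b→j is +8 — the shift increases by 1 each position. Each letter shifts forward by (position + 5), i.e. 5, 6, 7, … — the shift grows by one for each successive letter.
Undoing it on ruzirm: r−5=m, u−6=o, z−7=s, i−8=a, r−9=i, m−10=c.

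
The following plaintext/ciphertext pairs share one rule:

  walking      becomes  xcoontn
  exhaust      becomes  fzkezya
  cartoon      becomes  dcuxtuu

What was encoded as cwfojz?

bucket

In walking: w→x is +1, a→c is +2, l→o is +3, k→o is +4 — the shift increases by 1 each position. Each letter shifts forward by (position + 1), i.e. 1, 2, 3, … — the shift grows by one for each successive letter.
Reversing it on cwfojz: c−1=b, w−2=u, f−3=c, o−4=k, j−5=e, z−6=t.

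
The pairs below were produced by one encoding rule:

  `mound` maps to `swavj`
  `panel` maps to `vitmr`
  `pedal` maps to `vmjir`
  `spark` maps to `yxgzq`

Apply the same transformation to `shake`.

ypgsk

Shifts by position in mound: pos 0: m→s (+6), pos 1: o→w (+8), pos 2: u→a (+6), pos 3: n→v (+8) — repeating every 2. The shifts repeat in a cycle of length 2: positions 0,1,… shift by +6, +8, then the pattern repeats.
Applying it to shake: s+6=y, h+8=p, a+6=g, k+8=s, e+6=k.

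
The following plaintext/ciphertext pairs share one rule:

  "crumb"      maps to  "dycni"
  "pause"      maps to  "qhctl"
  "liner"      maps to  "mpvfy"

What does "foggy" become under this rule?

gvohf

Shifts by position in crumb: pos 0: c→d (+1), pos 1: r→y (+7), pos 2: u→c (+8), pos 3: m→n (+1), pos 4: b→i (+7) — repeating every 3. The shifts repeat in a cycle of length 3: positions 0,1,… shift by +1, +7, +8, then the pattern repeats.
Applying it to foggy: f+1=g, o+7=v, g+8=o, g+1=h, y+7=f.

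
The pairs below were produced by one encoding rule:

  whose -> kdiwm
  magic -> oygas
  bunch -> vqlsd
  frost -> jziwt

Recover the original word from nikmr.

w(22)→k(10) and h(7)→d(3) fit y≡23x+24 (mod 26); the inverse of 23 mod 26 is 17. This is an affine cipher: with a=0,…,z=25, each position x becomes (23x+24) mod 26.
Undoing it on nikmr: n(13)→17·(13−24)≡21=v; i(8)→17·(8−24)≡14=o; k(10)→17·(10−24)≡22=w; m(12)→17·(12−24)≡4=e; r(17)→17·(17−24)≡11=l (all mod 26).

vowel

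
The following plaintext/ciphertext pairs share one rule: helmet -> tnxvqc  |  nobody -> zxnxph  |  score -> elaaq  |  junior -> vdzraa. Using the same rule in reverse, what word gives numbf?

Shifts by position in helmet: pos 0: h→t (+12), pos 1: e→n (+9), pos 2: l→x (+12), pos 3: m→v (+9) — repeating every 2. It's a Vigenère-style cipher with numeric key [12,9]: position i shifts by key[i mod 2].
Decoding numbf: n−12=b, u−9=l, m−12=a, b−9=s, f−12=t.

blast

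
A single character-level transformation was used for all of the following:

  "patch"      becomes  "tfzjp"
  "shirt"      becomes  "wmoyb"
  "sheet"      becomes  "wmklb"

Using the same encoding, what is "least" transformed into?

In patch: p→t is +4, a→f is +5, t→z is +6, c→j is +7 — the shift increases by 1 each position. The shift increases by 1 at each position, starting from +4: 4, 5, 6, ….
Applying it to least: l+4=p, e+5=j, a+6=g, s+7=z, t+8=b.

pjgzb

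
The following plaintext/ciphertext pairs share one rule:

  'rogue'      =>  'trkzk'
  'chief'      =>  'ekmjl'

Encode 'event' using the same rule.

In rogue: r→t is +2, o→r is +3, g→k is +4, u→z is +5 — the shift increases by 1 each position. Each letter shifts forward by (position + 2), i.e. 2, 3, 4, … — the shift grows by one for each successive letter.
On event: e+2=g, v+3=y, e+4=i, n+5=s, t+6=z.

gyisz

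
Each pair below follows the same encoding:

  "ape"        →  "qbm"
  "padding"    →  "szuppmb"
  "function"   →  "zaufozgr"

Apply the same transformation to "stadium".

ygupmfe

The output letters match the input read backwards, each shifted +12: ape reversed is epa. The word is reversed, then every letter is shifted forward by 12.
Applying it to stadium: reverse → muidats; then shift: m+12=y, u+12=g, i+12=u, d+12=p, a+12=m, t+12=f, s+12=e.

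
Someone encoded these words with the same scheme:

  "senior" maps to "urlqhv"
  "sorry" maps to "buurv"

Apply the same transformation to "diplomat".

wdproslg

The output letters match the input read backwards, each shifted +3: senior reversed is roines. The word is reversed, then every letter is shifted forward by 3.
Applying it to diplomat: reverse → tamolpid; then shift: t+3=w, a+3=d, m+3=p, o+3=r, l+3=o, p+3=s, i+3=l, d+3=g.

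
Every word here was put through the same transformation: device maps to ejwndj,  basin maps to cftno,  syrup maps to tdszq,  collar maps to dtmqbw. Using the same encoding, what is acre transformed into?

bhsj

It's a Vigenère-style cipher with numeric key [1,5]: position i shifts by key[i mod 2].
On acre: a+1=b, c+5=h, r+1=s, e+5=j.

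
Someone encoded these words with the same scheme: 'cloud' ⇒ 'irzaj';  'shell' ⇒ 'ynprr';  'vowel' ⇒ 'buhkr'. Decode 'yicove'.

Shifts by position in cloud: pos 0: c→i (+6), pos 1: l→r (+6), pos 2: o→z (+11), pos 3: u→a (+6), pos 4: d→j (+6) — repeating every 3. It's a Vigenère-style cipher with numeric key [6,6,11]: position i shifts by key[i mod 3].
Reversing it on yicove: y−6=s, i−6=c, c−11=r, o−6=i, v−6=p, e−11=t.

script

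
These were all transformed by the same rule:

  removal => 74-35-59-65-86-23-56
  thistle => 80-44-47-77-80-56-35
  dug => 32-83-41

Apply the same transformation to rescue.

The formula is n = 3×(alphabet index, a=1) + 20.
On rescue: r=18→74, e=5→35, s=19→77, c=3→29, u=21→83, e=5→35.

74-35-77-29-83-35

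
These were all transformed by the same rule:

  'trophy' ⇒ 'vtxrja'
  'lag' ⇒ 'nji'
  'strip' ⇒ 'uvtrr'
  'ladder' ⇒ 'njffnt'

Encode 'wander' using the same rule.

yjpfnt

The shift depends on letter class: consonant t→v is +2, but vowel o→x is +9. The rule splits by letter class: vowels +9, consonants +2.
For wander: w(cons)+2=y, a(vowel)+9=j, n(cons)+2=p, d(cons)+2=f, e(vowel)+9=n, r(cons)+2=t.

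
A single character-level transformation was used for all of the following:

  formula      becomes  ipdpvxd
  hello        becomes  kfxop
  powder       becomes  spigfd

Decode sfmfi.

It's a Vigenère-style cipher with numeric key [3,1,12]: position i shifts by key[i mod 3].
Reversing it on sfmfi: s−3=p, f−1=e, m−12=a, f−3=c, i−1=h.

peach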